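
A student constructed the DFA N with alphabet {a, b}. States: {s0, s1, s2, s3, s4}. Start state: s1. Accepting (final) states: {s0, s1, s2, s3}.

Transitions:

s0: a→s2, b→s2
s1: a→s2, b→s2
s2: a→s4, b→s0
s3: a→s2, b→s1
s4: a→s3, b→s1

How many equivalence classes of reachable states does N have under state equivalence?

All states are reachable from the start state.
Initial partition by acceptance: {s0,s1,s2,s3} | {s4}.
Split {s0,s1,s2,s3} by δ(·,a) → {s0,s1,s3} and {s2}.
Refine {s0,s1,s3} on symbol b: members go to different blocks, giving {s0,s1} and {s3}.
Stable partition: {s0,s1} | {s4} | {s2} | {s3} — 4 equivalence classes.

4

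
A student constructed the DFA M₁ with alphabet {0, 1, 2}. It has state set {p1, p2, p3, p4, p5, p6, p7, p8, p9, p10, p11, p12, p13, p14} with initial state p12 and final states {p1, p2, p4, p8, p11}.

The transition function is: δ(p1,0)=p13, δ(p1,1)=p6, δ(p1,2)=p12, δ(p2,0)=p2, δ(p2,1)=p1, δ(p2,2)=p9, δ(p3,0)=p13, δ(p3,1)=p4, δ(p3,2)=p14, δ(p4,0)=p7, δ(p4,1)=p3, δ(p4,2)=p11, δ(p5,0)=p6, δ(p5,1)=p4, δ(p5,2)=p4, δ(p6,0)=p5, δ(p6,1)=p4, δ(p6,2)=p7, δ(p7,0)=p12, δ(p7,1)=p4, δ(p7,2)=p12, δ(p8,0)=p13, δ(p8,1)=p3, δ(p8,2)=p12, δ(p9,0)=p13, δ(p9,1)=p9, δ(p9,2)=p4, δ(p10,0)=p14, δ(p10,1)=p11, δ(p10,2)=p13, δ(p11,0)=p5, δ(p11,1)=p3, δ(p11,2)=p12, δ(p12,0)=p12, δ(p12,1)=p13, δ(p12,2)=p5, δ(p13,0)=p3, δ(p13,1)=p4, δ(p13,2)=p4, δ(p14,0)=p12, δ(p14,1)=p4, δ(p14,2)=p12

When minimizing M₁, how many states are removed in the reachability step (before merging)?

Starting at p12 and following transitions, the reachable set is {p3, p4, p5, p6, p7, p11, p12, p13, p14}. That leaves p1, p2, p8, p9, p10 unreachable — 5 in total.

5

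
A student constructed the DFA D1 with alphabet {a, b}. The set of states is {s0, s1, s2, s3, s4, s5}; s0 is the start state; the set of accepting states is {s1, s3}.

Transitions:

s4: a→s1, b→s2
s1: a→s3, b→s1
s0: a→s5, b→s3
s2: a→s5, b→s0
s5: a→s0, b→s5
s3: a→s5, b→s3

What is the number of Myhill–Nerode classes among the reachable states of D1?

Reachable states from the start: {s0,s3,s5}. Unreachable: {s1,s2,s4} — drop them.
Start with accepting vs non-accepting: {s3} | {s0,s5}.
Refine {s0,s5} on symbol b: members go to different blocks, giving {s0} and {s5}.
Stable partition: {s3} | {s0} | {s5} — 3 equivalence classes.

3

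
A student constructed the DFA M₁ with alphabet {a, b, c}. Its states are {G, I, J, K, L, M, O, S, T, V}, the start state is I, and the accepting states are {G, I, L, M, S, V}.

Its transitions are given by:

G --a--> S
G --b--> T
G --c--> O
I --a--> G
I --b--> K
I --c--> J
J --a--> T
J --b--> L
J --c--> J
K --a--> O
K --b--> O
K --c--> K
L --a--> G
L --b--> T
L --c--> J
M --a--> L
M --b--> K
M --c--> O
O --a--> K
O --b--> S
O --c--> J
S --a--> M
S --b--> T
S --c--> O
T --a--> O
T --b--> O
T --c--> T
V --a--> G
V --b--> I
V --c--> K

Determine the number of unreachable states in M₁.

1

BFS from I reaches {G, I, J, K, L, M, O, S, T}; the 1 state(s) V are never visited.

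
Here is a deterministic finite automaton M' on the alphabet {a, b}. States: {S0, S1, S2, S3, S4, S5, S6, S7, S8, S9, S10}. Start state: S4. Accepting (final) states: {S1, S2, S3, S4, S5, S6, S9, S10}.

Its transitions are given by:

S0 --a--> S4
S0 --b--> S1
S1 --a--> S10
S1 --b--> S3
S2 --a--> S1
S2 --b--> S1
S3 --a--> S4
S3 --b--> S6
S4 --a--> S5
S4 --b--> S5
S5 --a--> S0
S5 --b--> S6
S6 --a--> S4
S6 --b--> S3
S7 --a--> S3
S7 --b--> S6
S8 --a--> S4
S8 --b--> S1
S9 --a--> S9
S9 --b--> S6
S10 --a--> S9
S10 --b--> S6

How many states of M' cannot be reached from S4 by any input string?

No path from S4 leads to S2, S7, S8; the other 8 states are all reachable.

3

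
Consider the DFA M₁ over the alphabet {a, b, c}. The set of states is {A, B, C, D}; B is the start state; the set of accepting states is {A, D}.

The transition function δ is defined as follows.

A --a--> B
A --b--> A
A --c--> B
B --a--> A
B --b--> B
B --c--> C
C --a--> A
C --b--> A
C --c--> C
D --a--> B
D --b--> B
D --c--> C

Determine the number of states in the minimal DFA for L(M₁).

Reachable states from the start: {A,B,C}. Unreachable: {D} — drop them.
P0 = {A} | {B,C}.
Split {B,C} by δ(·,b) → {B} and {C}.
Stable partition: {A} | {B} | {C} — 3 equivalence classes.

3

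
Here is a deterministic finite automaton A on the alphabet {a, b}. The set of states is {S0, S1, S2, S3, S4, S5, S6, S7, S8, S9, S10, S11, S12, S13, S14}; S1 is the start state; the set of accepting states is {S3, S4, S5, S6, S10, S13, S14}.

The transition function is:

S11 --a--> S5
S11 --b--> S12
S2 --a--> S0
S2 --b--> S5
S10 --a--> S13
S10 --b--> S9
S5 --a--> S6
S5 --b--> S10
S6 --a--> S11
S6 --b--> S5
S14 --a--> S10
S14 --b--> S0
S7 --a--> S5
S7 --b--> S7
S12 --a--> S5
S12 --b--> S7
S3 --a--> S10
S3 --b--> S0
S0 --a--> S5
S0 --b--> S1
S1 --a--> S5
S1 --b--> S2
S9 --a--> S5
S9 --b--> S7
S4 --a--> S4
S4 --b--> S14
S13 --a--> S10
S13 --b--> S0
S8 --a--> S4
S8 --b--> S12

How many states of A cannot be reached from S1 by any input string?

4

Starting at S1 and following transitions, the reachable set is {S0, S1, S2, S5, S6, S7, S9, S10, S11, S12, S13}. That leaves S3, S4, S8, S14 unreachable — 4 in total.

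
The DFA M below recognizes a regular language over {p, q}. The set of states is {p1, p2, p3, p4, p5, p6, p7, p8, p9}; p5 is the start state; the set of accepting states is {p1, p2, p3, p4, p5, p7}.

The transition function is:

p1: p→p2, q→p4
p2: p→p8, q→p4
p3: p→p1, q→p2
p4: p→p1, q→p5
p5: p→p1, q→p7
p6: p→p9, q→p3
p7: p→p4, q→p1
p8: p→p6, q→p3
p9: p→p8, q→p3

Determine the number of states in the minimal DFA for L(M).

7

Every state is reachable, so we keep all 9.
Initial partition by acceptance: {p1,p2,p3,p4,p5,p7} | {p6,p8,p9}.
Refine {p1,p2,p3,p4,p5,p7} on symbol p: members go to different blocks, giving {p1,p3,p4,p5,p7} and {p2}.
Refine {p1,p3,p4,p5,p7} on symbol p: members go to different blocks, giving {p3,p4,p5,p7} and {p1}.
Refine {p3,p4,p5,p7} on symbol p: members go to different blocks, giving {p3,p4,p5} and {p7}.
Split {p3,p4,p5} by δ(·,q) → {p3} and {p4} and {p5}.
Stable partition: {p3} | {p6,p8,p9} | {p2} | {p1} | {p7} | {p4} | {p5} — 7 equivalence classes.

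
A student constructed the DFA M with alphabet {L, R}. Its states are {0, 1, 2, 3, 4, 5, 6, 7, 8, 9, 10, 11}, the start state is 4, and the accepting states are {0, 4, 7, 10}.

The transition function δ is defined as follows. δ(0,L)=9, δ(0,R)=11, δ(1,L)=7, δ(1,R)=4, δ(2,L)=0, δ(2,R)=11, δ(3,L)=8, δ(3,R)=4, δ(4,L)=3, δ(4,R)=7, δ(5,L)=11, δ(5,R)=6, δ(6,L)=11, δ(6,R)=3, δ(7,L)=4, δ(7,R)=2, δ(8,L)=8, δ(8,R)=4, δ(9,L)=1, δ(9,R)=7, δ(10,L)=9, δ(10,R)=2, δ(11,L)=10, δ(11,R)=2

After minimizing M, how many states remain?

Reachable states from the start: {0,1,2,3,4,7,8,9,10,11}. Unreachable: {5,6} — drop them.
Start with accepting vs non-accepting: {0,4,7,10} | {1,2,3,8,9,11}.
On input L, block {0,4,7,10} splits into {0,4,10} and {7}.
Split {0,4,10} by δ(·,R) → {0,10} and {4}.
Split {1,2,3,8,9,11} by δ(·,L) → {3,8,9} and {2,11} and {1}.
On input L, block {3,8,9} splits into {3,8} and {9}.
The partition is now stable with 7 blocks: {0,10} | {3,8} | {7} | {4} | {2,11} | {1} | {9}.

7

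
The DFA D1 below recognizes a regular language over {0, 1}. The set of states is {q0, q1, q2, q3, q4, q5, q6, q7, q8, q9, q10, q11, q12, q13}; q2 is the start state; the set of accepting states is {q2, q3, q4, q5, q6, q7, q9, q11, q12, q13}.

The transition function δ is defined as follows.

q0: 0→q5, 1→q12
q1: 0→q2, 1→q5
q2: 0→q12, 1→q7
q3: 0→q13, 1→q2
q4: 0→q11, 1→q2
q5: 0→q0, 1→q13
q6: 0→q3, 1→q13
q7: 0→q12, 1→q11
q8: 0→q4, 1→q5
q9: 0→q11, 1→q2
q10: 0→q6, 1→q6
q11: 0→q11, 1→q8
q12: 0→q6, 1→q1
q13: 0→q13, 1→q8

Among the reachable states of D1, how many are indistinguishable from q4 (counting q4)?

2

Reachable states from the start: {q0,q1,q2,q3,q4,q5,q6,q7,q8,q11,q12,q13}. Unreachable: {q9,q10} — drop them.
Initial partition by acceptance: {q2,q3,q4,q5,q6,q7,q11,q12,q13} | {q0,q1,q8}.
On input 0, block {q2,q3,q4,q5,q6,q7,q11,q12,q13} splits into {q2,q3,q4,q6,q7,q11,q12,q13} and {q5}.
Split {q2,q3,q4,q6,q7,q11,q12,q13} by δ(·,1) → {q2,q3,q4,q6,q7} and {q11,q12,q13}.
Split {q2,q3,q4,q6,q7} by δ(·,0) → {q2,q3,q4,q7} and {q6}.
Split {q2,q3,q4,q7} by δ(·,1) → {q2,q3,q4} and {q7}.
On input 1, block {q2,q3,q4} splits into {q3,q4} and {q2}.
Split {q0,q1,q8} by δ(·,0) → {q0} and {q1} and {q8}.
Split {q11,q12,q13} by δ(·,0) → {q11,q13} and {q12}.
No further refinement is possible. Final partition (10 blocks): {q3,q4} | {q0} | {q5} | {q11,q13} | {q6} | {q7} | {q2} | {q1} | {q8} | {q12}.
The equivalence class containing q4 is {q3,q4}, of size 2.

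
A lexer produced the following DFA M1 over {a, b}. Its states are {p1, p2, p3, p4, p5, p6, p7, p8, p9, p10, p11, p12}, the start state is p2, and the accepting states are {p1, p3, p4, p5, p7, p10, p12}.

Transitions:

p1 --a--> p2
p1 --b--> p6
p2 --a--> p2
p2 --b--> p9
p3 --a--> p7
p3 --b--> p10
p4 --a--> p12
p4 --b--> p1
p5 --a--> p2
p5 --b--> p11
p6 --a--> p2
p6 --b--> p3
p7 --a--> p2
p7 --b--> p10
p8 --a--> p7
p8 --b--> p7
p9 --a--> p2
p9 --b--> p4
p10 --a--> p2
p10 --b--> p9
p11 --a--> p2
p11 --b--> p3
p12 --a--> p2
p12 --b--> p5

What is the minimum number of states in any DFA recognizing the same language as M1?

5

States {p8} cannot be reached from the start state, so discard them.
Start with accepting vs non-accepting: {p1,p3,p4,p5,p7,p10,p12} | {p2,p6,p9,p11}.
On input a, block {p1,p3,p4,p5,p7,p10,p12} splits into {p1,p5,p7,p10,p12} and {p3,p4}.
On input b, block {p1,p5,p7,p10,p12} splits into {p1,p5,p10} and {p7,p12}.
On input b, block {p2,p6,p9,p11} splits into {p6,p9,p11} and {p2}.
The partition is now stable with 5 blocks: {p1,p5,p10} | {p6,p9,p11} | {p3,p4} | {p7,p12} | {p2}.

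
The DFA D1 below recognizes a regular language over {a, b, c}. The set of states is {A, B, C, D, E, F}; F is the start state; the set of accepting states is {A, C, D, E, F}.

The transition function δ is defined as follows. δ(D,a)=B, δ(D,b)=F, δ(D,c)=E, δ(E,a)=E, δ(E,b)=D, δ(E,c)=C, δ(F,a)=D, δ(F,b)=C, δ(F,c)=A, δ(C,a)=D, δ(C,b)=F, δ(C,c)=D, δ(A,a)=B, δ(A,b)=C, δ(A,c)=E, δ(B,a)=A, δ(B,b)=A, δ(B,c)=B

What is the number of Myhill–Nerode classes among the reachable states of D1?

4

P0 = {A,C,D,E,F} | {B}.
Refine {A,C,D,E,F} on symbol a: members go to different blocks, giving {C,E,F} and {A,D}.
On input a, block {C,E,F} splits into {C,F} and {E}.
No further refinement is possible. Final partition (4 blocks): {C,F} | {B} | {A,D} | {E}.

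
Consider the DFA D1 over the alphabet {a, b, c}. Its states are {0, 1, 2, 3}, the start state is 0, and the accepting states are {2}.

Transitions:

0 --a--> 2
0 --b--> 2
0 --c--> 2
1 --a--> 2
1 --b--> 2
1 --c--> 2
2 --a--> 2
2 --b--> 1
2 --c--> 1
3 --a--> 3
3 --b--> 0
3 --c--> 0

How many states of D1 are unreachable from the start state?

1

BFS from 0 reaches {0, 1, 2}; the 1 state(s) 3 are never visited.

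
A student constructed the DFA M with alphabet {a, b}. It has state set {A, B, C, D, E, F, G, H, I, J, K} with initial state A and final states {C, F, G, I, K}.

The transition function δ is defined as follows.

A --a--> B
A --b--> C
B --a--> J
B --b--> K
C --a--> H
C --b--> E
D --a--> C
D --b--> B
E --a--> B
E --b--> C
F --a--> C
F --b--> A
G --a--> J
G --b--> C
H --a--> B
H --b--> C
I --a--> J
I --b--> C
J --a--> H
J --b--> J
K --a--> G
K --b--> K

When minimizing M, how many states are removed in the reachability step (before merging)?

3

BFS from A reaches {A, B, C, E, G, H, J, K}; the 3 state(s) D, F, I are never visited.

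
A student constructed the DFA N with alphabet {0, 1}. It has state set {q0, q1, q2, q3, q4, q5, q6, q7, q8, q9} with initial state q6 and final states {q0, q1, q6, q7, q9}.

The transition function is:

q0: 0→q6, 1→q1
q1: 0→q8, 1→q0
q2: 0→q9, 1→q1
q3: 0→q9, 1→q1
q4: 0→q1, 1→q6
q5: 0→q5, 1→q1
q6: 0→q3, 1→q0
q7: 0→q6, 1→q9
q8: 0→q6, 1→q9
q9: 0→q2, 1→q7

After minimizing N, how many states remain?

Reachable states from the start: {q0,q1,q2,q3,q6,q7,q8,q9}. Unreachable: {q4,q5} — drop them.
Start with accepting vs non-accepting: {q0,q1,q6,q7,q9} | {q2,q3,q8}.
Refine {q0,q1,q6,q7,q9} on symbol 0: members go to different blocks, giving {q1,q6,q9} and {q0,q7}.
Stable partition: {q1,q6,q9} | {q2,q3,q8} | {q0,q7} — 3 equivalence classes.

3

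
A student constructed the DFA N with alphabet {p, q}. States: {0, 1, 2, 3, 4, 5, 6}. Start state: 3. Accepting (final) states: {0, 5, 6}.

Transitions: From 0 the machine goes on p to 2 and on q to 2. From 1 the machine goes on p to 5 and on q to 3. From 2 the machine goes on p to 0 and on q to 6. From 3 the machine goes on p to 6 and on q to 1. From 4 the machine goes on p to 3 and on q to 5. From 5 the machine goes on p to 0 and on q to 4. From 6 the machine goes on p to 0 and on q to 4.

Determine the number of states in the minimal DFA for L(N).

5

Initial partition by acceptance: {0,5,6} | {1,2,3,4}.
Split {0,5,6} by δ(·,p) → {5,6} and {0}.
Refine {1,2,3,4} on symbol p: members go to different blocks, giving {1,3} and {2} and {4}.
The partition is now stable with 5 blocks: {5,6} | {1,3} | {0} | {2} | {4}.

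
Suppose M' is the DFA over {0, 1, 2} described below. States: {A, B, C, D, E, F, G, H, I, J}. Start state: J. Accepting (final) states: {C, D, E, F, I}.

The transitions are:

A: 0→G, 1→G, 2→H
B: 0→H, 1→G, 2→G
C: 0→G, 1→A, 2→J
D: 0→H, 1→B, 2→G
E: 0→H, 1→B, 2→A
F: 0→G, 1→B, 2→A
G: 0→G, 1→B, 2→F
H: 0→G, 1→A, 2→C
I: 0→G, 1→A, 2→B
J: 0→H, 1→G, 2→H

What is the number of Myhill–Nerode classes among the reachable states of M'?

Reachable states from the start: {A,B,C,F,G,H,J}. Unreachable: {D,E,I} — drop them.
Start with accepting vs non-accepting: {C,F} | {A,B,G,H,J}.
Refine {A,B,G,H,J} on symbol 2: members go to different blocks, giving {A,B,J} and {G,H}.
The partition is now stable with 3 blocks: {C,F} | {A,B,J} | {G,H}.

3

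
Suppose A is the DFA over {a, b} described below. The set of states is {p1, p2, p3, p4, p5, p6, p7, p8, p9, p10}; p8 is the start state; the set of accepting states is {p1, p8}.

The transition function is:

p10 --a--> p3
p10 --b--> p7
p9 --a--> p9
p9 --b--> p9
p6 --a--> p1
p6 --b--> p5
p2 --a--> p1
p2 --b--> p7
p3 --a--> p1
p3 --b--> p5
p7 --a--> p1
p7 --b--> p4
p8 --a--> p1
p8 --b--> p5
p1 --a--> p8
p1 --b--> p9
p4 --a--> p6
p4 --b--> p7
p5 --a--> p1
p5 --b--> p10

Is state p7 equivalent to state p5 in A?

States {p2} cannot be reached from the start state, so discard them.
Start with accepting vs non-accepting: {p1,p8} | {p3,p4,p5,p6,p7,p9,p10}.
Refine {p3,p4,p5,p6,p7,p9,p10} on symbol a: members go to different blocks, giving {p3,p5,p6,p7} and {p4,p9,p10}.
On input b, block {p1,p8} splits into {p1} and {p8}.
On input b, block {p3,p5,p6,p7} splits into {p3,p6} and {p5,p7}.
Refine {p4,p9,p10} on symbol a: members go to different blocks, giving {p4,p10} and {p9}.
The partition is now stable with 6 blocks: {p1} | {p3,p6} | {p4,p10} | {p8} | {p5,p7} | {p9}.
p7 and p5 lie in the same block of the stable partition, so they are equivalent — no string distinguishes them.

Yes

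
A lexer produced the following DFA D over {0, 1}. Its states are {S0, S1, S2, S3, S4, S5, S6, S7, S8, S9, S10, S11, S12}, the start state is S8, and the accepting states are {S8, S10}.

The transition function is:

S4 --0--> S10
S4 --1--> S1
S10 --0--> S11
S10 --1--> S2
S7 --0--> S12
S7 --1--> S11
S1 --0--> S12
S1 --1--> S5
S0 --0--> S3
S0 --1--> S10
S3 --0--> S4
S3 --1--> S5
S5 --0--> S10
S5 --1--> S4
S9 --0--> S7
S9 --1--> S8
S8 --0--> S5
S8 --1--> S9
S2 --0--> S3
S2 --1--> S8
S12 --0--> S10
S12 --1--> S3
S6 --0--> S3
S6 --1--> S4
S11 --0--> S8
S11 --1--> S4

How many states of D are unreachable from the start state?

2

BFS from S8 reaches {S1, S2, S3, S4, S5, S7, S8, S9, S10, S11, S12}; the 2 state(s) S0, S6 are never visited.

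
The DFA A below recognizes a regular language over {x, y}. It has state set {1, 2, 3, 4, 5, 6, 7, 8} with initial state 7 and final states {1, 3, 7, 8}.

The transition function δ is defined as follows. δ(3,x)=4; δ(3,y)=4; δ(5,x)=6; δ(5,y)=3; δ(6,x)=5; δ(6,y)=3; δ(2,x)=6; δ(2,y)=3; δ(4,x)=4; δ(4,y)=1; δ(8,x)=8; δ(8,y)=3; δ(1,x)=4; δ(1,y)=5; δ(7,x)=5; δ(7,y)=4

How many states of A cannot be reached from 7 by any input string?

Starting at 7 and following transitions, the reachable set is {1, 3, 4, 5, 6, 7}. That leaves 2, 8 unreachable — 2 in total.

2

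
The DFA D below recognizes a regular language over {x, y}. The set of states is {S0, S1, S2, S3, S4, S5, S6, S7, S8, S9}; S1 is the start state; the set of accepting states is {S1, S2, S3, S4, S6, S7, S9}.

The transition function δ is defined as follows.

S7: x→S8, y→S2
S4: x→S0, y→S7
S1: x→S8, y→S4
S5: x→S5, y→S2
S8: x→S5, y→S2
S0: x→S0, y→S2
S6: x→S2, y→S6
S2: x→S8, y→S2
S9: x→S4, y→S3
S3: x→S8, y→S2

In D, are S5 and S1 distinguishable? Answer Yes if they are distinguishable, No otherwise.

Yes

Reachable states from the start: {S0,S1,S2,S4,S5,S7,S8}. Unreachable: {S3,S6,S9} — drop them.
Initial partition by acceptance: {S1,S2,S4,S7} | {S0,S5,S8}.
No further refinement is possible. Final partition (2 blocks): {S1,S2,S4,S7} | {S0,S5,S8}.
S5 and S1 end up in different blocks, so they are distinguishable. For instance, the string 'ε' is accepted from only S1.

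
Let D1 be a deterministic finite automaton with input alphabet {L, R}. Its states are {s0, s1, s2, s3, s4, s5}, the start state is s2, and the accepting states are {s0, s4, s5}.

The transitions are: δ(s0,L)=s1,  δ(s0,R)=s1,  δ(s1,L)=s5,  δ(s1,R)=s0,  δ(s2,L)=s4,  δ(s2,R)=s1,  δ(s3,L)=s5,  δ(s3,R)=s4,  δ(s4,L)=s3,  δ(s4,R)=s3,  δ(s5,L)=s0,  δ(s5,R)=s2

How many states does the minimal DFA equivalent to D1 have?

All states are reachable from the start state.
P0 = {s0,s4,s5} | {s1,s2,s3}.
Split {s0,s4,s5} by δ(·,L) → {s0,s4} and {s5}.
On input L, block {s1,s2,s3} splits into {s1,s3} and {s2}.
The partition is now stable with 4 blocks: {s0,s4} | {s1,s3} | {s5} | {s2}.

4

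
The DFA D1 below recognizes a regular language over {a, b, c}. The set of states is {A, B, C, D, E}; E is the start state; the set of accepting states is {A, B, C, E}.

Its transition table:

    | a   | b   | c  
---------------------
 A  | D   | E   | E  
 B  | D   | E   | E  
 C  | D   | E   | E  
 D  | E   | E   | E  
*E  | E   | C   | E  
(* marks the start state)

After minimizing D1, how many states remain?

3

States {A,B} cannot be reached from the start state, so discard them.
P0 = {C,E} | {D}.
Split {C,E} by δ(·,a) → {C} and {E}.
No further refinement is possible. Final partition (3 blocks): {C} | {D} | {E}.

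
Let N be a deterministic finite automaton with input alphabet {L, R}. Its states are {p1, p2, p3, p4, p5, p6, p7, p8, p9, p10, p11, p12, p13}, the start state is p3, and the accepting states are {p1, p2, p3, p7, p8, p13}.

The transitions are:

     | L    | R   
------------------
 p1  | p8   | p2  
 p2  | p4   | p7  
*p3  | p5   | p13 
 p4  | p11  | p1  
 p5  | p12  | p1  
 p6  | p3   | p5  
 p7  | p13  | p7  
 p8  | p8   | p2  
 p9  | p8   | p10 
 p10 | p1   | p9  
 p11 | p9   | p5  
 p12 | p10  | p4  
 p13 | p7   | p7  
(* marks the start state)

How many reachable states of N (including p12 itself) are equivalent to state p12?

First remove the unreachable states {p6}; 12 states remain.
Initial partition by acceptance: {p1,p2,p3,p7,p8,p13} | {p4,p5,p9,p10,p11,p12}.
On input L, block {p1,p2,p3,p7,p8,p13} splits into {p1,p7,p8,p13} and {p2,p3}.
Refine {p1,p7,p8,p13} on symbol R: members go to different blocks, giving {p1,p8} and {p7,p13}.
Refine {p4,p5,p9,p10,p11,p12} on symbol L: members go to different blocks, giving {p4,p5,p11,p12} and {p9,p10}.
Split {p4,p5,p11,p12} by δ(·,L) → {p4,p5} and {p11,p12}.
The partition is now stable with 6 blocks: {p1,p8} | {p4,p5} | {p2,p3} | {p7,p13} | {p9,p10} | {p11,p12}.
State p12 belongs to the block {p11,p12}, which has 2 states.

2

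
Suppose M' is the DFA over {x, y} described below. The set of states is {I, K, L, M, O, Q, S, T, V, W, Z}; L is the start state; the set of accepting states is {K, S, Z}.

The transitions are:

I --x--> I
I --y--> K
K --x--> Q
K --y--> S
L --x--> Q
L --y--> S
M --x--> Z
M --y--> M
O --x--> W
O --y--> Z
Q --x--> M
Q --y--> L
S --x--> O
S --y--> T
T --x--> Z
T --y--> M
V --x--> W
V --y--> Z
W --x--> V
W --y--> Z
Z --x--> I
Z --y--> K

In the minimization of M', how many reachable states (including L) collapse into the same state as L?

All states are reachable from the start state.
Initial partition by acceptance: {K,S,Z} | {I,L,M,O,Q,T,V,W}.
Refine {K,S,Z} on symbol y: members go to different blocks, giving {K,Z} and {S}.
Split {K,Z} by δ(·,y) → {K} and {Z}.
Split {I,L,M,O,Q,T,V,W} by δ(·,x) → {I,L,O,Q,V,W} and {M,T}.
Refine {I,L,O,Q,V,W} on symbol x: members go to different blocks, giving {I,L,O,V,W} and {Q}.
Refine {I,L,O,V,W} on symbol x: members go to different blocks, giving {I,O,V,W} and {L}.
Split {I,O,V,W} by δ(·,y) → {O,V,W} and {I}.
Stable partition: {K} | {O,V,W} | {S} | {Z} | {M,T} | {Q} | {L} | {I} — 8 equivalence classes.
The equivalence class containing L is {L}, of size 1.

1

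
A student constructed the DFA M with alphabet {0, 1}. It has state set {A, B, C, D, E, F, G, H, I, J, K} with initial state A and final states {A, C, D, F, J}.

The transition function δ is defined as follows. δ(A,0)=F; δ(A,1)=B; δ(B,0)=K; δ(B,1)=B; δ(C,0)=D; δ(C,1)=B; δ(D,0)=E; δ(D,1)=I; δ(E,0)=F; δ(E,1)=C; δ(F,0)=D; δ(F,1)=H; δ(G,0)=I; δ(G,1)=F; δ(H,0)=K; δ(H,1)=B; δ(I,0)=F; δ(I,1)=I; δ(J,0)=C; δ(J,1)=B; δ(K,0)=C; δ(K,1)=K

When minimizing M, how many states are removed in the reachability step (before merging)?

No path from A leads to G, J; the other 9 states are all reachable.

2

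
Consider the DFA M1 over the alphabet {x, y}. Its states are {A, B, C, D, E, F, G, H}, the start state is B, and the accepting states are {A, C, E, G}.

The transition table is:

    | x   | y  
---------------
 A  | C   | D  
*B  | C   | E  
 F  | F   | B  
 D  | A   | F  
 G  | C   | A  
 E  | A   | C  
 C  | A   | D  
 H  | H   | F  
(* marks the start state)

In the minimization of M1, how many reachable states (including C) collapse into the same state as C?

2

Reachable states from the start: {A,B,C,D,E,F}. Unreachable: {G,H} — drop them.
Initial partition by acceptance: {A,C,E} | {B,D,F}.
On input y, block {A,C,E} splits into {A,C} and {E}.
Refine {B,D,F} on symbol x: members go to different blocks, giving {B,D} and {F}.
Refine {B,D} on symbol y: members go to different blocks, giving {B} and {D}.
Stable partition: {A,C} | {B} | {E} | {F} | {D} — 5 equivalence classes.
The equivalence class containing C is {A,C}, of size 2.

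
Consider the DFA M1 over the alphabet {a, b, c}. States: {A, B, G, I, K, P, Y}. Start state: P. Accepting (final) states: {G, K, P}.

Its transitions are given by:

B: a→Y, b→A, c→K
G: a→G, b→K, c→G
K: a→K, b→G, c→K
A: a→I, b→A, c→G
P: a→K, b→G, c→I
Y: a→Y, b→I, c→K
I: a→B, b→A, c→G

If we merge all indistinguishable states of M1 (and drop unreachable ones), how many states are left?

3

Start with accepting vs non-accepting: {G,K,P} | {A,B,I,Y}.
Refine {G,K,P} on symbol c: members go to different blocks, giving {G,K} and {P}.
The partition is now stable with 3 blocks: {G,K} | {A,B,I,Y} | {P}.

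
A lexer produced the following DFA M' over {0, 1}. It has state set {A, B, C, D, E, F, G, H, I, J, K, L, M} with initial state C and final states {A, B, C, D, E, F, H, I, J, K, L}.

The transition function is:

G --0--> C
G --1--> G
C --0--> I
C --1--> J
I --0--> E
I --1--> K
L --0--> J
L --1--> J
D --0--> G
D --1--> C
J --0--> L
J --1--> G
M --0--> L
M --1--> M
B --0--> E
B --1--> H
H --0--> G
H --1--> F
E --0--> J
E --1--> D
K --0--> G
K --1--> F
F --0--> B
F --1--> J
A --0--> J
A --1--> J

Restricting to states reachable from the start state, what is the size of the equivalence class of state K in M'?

3

States {A,M} cannot be reached from the start state, so discard them.
Initial partition by acceptance: {B,C,D,E,F,H,I,J,K,L} | {G}.
Split {B,C,D,E,F,H,I,J,K,L} by δ(·,0) → {B,C,E,F,I,J,L} and {D,H,K}.
Refine {B,C,E,F,I,J,L} on symbol 1: members go to different blocks, giving {B,E,I} and {C,F,L} and {J}.
On input 0, block {B,E,I} splits into {B,I} and {E}.
On input 0, block {C,F,L} splits into {C,F} and {L}.
No further refinement is possible. Final partition (7 blocks): {B,I} | {G} | {D,H,K} | {C,F} | {J} | {E} | {L}.
The equivalence class containing K is {D,H,K}, of size 3.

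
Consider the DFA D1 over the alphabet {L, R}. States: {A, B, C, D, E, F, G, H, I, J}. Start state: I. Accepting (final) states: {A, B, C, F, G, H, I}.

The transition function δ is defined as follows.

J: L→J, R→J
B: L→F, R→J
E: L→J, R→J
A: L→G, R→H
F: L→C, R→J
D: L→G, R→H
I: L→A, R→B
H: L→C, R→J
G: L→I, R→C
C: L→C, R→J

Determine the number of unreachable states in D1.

BFS from I reaches {A, B, C, F, G, H, I, J}; the 2 state(s) D, E are never visited.

2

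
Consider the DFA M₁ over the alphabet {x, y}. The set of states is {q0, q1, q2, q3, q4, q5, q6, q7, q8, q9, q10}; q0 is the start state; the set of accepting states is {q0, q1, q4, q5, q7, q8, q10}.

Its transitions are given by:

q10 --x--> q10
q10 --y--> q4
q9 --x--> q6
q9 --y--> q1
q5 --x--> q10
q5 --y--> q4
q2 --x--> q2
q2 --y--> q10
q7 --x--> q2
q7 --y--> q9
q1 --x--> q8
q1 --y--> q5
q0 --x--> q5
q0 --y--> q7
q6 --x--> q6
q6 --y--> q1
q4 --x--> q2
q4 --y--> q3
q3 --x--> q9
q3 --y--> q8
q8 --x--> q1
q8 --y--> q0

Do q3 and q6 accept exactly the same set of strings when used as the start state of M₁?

All states are reachable from the start state.
P0 = {q0,q1,q4,q5,q7,q8,q10} | {q2,q3,q6,q9}.
Refine {q0,q1,q4,q5,q7,q8,q10} on symbol x: members go to different blocks, giving {q0,q1,q5,q8,q10} and {q4,q7}.
Split {q0,q1,q5,q8,q10} by δ(·,y) → {q0,q5,q10} and {q1,q8}.
On input y, block {q2,q3,q6,q9} splits into {q3,q6,q9} and {q2}.
The partition is now stable with 5 blocks: {q0,q5,q10} | {q3,q6,q9} | {q4,q7} | {q1,q8} | {q2}.
q3 and q6 lie in the same block of the stable partition, so they are equivalent — no string distinguishes them.

Yes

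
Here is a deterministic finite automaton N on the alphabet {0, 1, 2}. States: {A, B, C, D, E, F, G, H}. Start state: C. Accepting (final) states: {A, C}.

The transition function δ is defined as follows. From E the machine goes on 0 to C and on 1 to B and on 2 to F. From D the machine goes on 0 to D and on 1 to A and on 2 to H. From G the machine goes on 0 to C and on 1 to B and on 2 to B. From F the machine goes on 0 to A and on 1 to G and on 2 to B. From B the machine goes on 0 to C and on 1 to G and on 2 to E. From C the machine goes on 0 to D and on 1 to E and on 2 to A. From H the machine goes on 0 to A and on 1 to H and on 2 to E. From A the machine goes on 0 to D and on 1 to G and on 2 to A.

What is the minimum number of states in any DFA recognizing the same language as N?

3

All states are reachable from the start state.
Start with accepting vs non-accepting: {A,C} | {B,D,E,F,G,H}.
Split {B,D,E,F,G,H} by δ(·,0) → {B,E,F,G,H} and {D}.
Stable partition: {A,C} | {B,E,F,G,H} | {D} — 3 equivalence classes.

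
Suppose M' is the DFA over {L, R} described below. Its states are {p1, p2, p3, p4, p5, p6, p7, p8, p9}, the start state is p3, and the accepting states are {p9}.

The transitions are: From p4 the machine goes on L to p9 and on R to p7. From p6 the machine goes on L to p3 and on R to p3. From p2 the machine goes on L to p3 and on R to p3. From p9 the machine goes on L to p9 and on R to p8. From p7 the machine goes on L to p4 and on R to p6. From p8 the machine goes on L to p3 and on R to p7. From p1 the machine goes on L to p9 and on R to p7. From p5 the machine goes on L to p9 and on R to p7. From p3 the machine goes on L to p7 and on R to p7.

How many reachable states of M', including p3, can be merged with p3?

1

States {p1,p2,p5} cannot be reached from the start state, so discard them.
P0 = {p9} | {p3,p4,p6,p7,p8}.
Refine {p3,p4,p6,p7,p8} on symbol L: members go to different blocks, giving {p3,p6,p7,p8} and {p4}.
On input L, block {p3,p6,p7,p8} splits into {p3,p6,p8} and {p7}.
On input L, block {p3,p6,p8} splits into {p6,p8} and {p3}.
Refine {p6,p8} on symbol R: members go to different blocks, giving {p6} and {p8}.
The partition is now stable with 6 blocks: {p9} | {p6} | {p4} | {p7} | {p3} | {p8}.
The equivalence class containing p3 is {p3}, of size 1.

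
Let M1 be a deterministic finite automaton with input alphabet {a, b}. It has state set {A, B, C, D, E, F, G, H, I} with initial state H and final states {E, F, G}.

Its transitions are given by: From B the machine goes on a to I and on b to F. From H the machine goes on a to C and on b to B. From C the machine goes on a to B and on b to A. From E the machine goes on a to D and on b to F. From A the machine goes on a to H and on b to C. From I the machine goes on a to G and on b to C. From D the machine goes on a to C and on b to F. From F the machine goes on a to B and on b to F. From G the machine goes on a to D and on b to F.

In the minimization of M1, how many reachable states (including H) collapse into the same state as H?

1

States {E} cannot be reached from the start state, so discard them.
Start with accepting vs non-accepting: {F,G} | {A,B,C,D,H,I}.
Split {A,B,C,D,H,I} by δ(·,a) → {A,B,C,D,H} and {I}.
On input a, block {A,B,C,D,H} splits into {A,C,D,H} and {B}.
Split {F,G} by δ(·,a) → {F} and {G}.
Refine {A,C,D,H} on symbol a: members go to different blocks, giving {A,D,H} and {C}.
Refine {A,D,H} on symbol a: members go to different blocks, giving {D,H} and {A}.
On input b, block {D,H} splits into {D} and {H}.
The partition is now stable with 8 blocks: {F} | {D} | {I} | {B} | {G} | {C} | {A} | {H}.
The equivalence class containing H is {H}, of size 1.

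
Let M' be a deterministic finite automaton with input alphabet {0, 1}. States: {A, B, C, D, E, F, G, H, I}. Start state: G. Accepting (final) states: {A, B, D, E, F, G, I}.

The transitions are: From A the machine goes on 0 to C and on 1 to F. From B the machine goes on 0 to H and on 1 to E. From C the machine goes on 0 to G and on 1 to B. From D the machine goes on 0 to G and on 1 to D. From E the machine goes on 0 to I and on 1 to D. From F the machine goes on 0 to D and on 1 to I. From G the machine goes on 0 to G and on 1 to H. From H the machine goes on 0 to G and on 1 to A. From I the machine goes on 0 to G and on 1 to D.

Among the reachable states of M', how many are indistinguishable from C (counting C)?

Start with accepting vs non-accepting: {A,B,D,E,F,G,I} | {C,H}.
On input 0, block {A,B,D,E,F,G,I} splits into {D,E,F,G,I} and {A,B}.
On input 1, block {D,E,F,G,I} splits into {D,E,F,I} and {G}.
Refine {D,E,F,I} on symbol 0: members go to different blocks, giving {D,I} and {E,F}.
The partition is now stable with 5 blocks: {D,I} | {C,H} | {A,B} | {G} | {E,F}.
State C belongs to the block {C,H}, which has 2 states.

2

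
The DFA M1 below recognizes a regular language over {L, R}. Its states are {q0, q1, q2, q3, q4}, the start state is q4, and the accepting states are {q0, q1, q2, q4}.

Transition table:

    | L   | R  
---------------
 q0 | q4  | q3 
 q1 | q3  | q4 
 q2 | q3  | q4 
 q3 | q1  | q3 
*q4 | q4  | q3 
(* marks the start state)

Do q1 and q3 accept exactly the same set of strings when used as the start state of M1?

Reachable states from the start: {q1,q3,q4}. Unreachable: {q0,q2} — drop them.
Start with accepting vs non-accepting: {q1,q4} | {q3}.
On input L, block {q1,q4} splits into {q1} and {q4}.
The partition is now stable with 3 blocks: {q1} | {q3} | {q4}.
q1 and q3 end up in different blocks, so they are distinguishable. For instance, the string 'ε' is accepted from only q1.

No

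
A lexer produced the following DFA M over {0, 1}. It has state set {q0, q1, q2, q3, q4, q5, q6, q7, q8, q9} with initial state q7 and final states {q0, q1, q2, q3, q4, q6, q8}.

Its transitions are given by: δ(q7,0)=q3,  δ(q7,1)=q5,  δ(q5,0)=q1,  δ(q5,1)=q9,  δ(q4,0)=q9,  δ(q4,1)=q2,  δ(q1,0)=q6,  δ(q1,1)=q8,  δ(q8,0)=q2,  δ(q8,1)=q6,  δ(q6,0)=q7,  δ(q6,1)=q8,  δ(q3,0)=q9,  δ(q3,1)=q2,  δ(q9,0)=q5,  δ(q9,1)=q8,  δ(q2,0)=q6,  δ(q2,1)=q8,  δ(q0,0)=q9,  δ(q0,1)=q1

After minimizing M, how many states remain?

7

First remove the unreachable states {q0,q4}; 8 states remain.
P0 = {q1,q2,q3,q6,q8} | {q5,q7,q9}.
Split {q1,q2,q3,q6,q8} by δ(·,0) → {q1,q2,q8} and {q3,q6}.
Split {q1,q2,q8} by δ(·,0) → {q1,q2} and {q8}.
Split {q5,q7,q9} by δ(·,0) → {q5} and {q7} and {q9}.
Refine {q3,q6} on symbol 0: members go to different blocks, giving {q3} and {q6}.
Stable partition: {q1,q2} | {q5} | {q3} | {q8} | {q7} | {q9} | {q6} — 7 equivalence classes.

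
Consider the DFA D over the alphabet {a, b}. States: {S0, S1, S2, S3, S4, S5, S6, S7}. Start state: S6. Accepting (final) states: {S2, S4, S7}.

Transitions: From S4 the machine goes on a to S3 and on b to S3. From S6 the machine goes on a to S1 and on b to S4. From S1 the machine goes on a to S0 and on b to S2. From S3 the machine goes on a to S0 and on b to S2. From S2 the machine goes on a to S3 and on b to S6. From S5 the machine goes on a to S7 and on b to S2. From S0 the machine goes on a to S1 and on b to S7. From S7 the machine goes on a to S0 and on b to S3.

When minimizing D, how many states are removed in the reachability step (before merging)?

No path from S6 leads to S5; the other 7 states are all reachable.

1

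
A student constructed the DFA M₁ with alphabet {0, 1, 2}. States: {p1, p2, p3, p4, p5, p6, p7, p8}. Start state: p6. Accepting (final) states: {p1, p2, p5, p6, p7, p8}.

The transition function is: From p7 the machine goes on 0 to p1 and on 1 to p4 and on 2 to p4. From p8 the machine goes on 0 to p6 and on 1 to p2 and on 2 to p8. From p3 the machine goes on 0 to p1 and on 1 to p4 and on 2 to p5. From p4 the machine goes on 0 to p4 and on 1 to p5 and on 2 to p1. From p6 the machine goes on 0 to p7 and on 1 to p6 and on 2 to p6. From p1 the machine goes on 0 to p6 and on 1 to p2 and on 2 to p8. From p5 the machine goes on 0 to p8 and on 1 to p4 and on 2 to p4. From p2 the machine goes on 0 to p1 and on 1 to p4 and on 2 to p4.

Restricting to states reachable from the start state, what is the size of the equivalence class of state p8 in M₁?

Reachable states from the start: {p1,p2,p4,p5,p6,p7,p8}. Unreachable: {p3} — drop them.
Initial partition by acceptance: {p1,p2,p5,p6,p7,p8} | {p4}.
Split {p1,p2,p5,p6,p7,p8} by δ(·,1) → {p1,p6,p8} and {p2,p5,p7}.
Refine {p1,p6,p8} on symbol 0: members go to different blocks, giving {p1,p8} and {p6}.
The partition is now stable with 4 blocks: {p1,p8} | {p4} | {p2,p5,p7} | {p6}.
The equivalence class containing p8 is {p1,p8}, of size 2.

2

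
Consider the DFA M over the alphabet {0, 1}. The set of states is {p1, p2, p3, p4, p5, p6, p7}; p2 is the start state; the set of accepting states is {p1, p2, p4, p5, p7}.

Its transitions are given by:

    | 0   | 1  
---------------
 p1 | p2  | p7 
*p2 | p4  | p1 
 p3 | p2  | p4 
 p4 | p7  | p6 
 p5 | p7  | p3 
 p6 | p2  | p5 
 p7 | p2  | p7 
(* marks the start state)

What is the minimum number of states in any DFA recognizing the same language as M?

Every state is reachable, so we keep all 7.
Initial partition by acceptance: {p1,p2,p4,p5,p7} | {p3,p6}.
On input 1, block {p1,p2,p4,p5,p7} splits into {p1,p2,p7} and {p4,p5}.
Split {p1,p2,p7} by δ(·,0) → {p1,p7} and {p2}.
No further refinement is possible. Final partition (4 blocks): {p1,p7} | {p3,p6} | {p4,p5} | {p2}.

4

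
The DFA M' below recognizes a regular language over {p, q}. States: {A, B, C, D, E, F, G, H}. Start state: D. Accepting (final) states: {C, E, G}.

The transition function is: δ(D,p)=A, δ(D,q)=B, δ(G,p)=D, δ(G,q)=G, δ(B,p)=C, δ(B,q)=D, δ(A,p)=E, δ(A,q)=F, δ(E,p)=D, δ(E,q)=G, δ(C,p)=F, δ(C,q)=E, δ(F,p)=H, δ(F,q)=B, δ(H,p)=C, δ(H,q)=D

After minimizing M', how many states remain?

Start with accepting vs non-accepting: {C,E,G} | {A,B,D,F,H}.
Split {A,B,D,F,H} by δ(·,p) → {A,B,H} and {D,F}.
The partition is now stable with 3 blocks: {C,E,G} | {A,B,H} | {D,F}.

3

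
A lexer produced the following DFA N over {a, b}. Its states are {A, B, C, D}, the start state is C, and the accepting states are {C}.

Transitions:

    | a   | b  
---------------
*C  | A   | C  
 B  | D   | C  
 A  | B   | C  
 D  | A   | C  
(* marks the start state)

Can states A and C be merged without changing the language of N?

No

Initial partition by acceptance: {C} | {A,B,D}.
No further refinement is possible. Final partition (2 blocks): {C} | {A,B,D}.
A and C end up in different blocks, so they are distinguishable. For instance, the string 'ε' is accepted from only C.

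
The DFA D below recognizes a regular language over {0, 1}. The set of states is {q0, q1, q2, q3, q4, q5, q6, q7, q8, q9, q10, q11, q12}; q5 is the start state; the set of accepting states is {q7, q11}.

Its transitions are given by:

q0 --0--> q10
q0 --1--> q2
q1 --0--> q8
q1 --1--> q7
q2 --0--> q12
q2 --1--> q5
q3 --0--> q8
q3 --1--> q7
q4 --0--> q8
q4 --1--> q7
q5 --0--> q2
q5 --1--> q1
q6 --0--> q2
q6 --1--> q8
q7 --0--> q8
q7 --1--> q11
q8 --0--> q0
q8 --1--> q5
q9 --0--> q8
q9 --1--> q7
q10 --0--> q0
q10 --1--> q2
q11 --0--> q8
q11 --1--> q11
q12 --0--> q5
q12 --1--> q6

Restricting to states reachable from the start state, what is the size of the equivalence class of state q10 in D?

2

Reachable states from the start: {q0,q1,q2,q5,q6,q7,q8,q10,q11,q12}. Unreachable: {q3,q4,q9} — drop them.
Start with accepting vs non-accepting: {q7,q11} | {q0,q1,q2,q5,q6,q8,q10,q12}.
Split {q0,q1,q2,q5,q6,q8,q10,q12} by δ(·,1) → {q0,q2,q5,q6,q8,q10,q12} and {q1}.
Split {q0,q2,q5,q6,q8,q10,q12} by δ(·,1) → {q0,q2,q6,q8,q10,q12} and {q5}.
Refine {q0,q2,q6,q8,q10,q12} on symbol 0: members go to different blocks, giving {q0,q2,q6,q8,q10} and {q12}.
On input 0, block {q0,q2,q6,q8,q10} splits into {q0,q6,q8,q10} and {q2}.
On input 0, block {q0,q6,q8,q10} splits into {q0,q8,q10} and {q6}.
Split {q0,q8,q10} by δ(·,1) → {q0,q10} and {q8}.
The partition is now stable with 8 blocks: {q7,q11} | {q0,q10} | {q1} | {q5} | {q12} | {q2} | {q6} | {q8}.
The equivalence class containing q10 is {q0,q10}, of size 2.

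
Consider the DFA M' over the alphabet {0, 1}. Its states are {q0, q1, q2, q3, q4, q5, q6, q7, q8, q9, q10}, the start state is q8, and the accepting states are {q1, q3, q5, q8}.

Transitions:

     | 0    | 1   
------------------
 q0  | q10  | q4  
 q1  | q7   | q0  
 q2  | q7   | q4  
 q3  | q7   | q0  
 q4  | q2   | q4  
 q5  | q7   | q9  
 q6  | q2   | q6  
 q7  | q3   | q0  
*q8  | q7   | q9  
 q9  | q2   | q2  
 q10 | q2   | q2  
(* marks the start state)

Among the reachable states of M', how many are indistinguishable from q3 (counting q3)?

1

Reachable states from the start: {q0,q2,q3,q4,q7,q8,q9,q10}. Unreachable: {q1,q5,q6} — drop them.
Initial partition by acceptance: {q3,q8} | {q0,q2,q4,q7,q9,q10}.
Split {q0,q2,q4,q7,q9,q10} by δ(·,0) → {q0,q2,q4,q9,q10} and {q7}.
Refine {q0,q2,q4,q9,q10} on symbol 0: members go to different blocks, giving {q0,q4,q9,q10} and {q2}.
Split {q0,q4,q9,q10} by δ(·,0) → {q4,q9,q10} and {q0}.
On input 1, block {q3,q8} splits into {q3} and {q8}.
On input 1, block {q4,q9,q10} splits into {q9,q10} and {q4}.
The partition is now stable with 7 blocks: {q3} | {q9,q10} | {q7} | {q2} | {q0} | {q8} | {q4}.
The equivalence class containing q3 is {q3}, of size 1.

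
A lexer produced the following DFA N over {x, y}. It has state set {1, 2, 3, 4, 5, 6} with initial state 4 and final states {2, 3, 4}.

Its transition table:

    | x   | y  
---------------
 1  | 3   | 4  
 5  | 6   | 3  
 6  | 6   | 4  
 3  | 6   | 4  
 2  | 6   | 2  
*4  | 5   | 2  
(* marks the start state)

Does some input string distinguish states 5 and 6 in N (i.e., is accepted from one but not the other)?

No

States {1} cannot be reached from the start state, so discard them.
Start with accepting vs non-accepting: {2,3,4} | {5,6}.
The partition is now stable with 2 blocks: {2,3,4} | {5,6}.
5 and 6 lie in the same block of the stable partition, so they are equivalent — no string distinguishes them.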